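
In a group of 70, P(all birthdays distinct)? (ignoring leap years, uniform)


P(all different) = Π(365-i)/365 for i=0..69
= (365/365)×(364/365)×...×(296/365)
= 0.000840

P ≈ 0.0008 ≈ 0.08%


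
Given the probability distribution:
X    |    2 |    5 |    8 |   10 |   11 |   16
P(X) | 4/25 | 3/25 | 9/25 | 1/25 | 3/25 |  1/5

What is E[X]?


E[X] = Σ x·P(X=x)
= (2)×(4/25) + (5)×(3/25) + (8)×(9/25) + (10)×(1/25) + (11)×(3/25) + (16)×(1/5)
= 218/25

E[X] = 218/25


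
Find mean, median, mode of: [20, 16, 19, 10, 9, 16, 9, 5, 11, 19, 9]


Sorted: [5, 9, 9, 9, 10, 11, 16, 16, 19, 19, 20]
Mean = 143/11 = 13
Median = 11
Freq: {20: 1, 16: 2, 19: 2, 10: 1, 9: 3, 5: 1, 11: 1}
Mode: [9]

Mean=13, Median=11, Mode=9


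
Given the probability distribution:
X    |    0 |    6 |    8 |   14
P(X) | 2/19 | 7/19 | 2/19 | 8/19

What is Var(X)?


E[X] = 170/19
E[X²] = 1948/19
Var(X) = E[X²] - (E[X])² = 1948/19 - 28900/361 = 8112/361

Var(X) = 8112/361 ≈ 22.4709


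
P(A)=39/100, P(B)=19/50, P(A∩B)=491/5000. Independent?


P(A)×P(B) = 741/5000
P(A∩B) = 491/5000
Not equal → NOT independent

No, not independent


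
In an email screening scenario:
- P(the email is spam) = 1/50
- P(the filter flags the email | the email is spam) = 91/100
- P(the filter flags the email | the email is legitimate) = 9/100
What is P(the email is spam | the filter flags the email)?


Using Bayes' theorem:
P(A|B) = P(B|A)·P(A) / P(B)

P(the filter flags the email) = 91/100 × 1/50 + 9/100 × 49/50
= 91/5000 + 441/5000 = 133/1250

P(the email is spam|the filter flags the email) = (91/5000) / (133/1250) = 13/76

P(the email is spam|the filter flags the email) = 13/76 ≈ 17.11%


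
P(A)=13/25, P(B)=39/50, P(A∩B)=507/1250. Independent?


P(A)×P(B) = 507/1250
P(A∩B) = 507/1250
Equal ✓ → Independent

Yes, independent


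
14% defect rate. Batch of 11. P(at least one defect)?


P(all good) = (43/50)^11 = 929293739471222707/4882812500000000000
P(≥1 defect) = 3953518760528777293/4882812500000000000

P = 3953518760528777293/4882812500000000000 ≈ 80.97%


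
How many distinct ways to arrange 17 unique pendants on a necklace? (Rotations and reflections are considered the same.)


Free circular arrangements: rotations and reflections both identified.
(n-1)!/2 = 16!/2 = 20922789888000/2 = 10461394944000

10461394944000


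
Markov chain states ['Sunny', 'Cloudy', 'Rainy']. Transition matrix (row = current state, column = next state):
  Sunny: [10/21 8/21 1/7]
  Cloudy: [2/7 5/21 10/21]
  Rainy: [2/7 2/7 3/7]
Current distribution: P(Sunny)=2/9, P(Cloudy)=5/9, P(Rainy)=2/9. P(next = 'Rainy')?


P(next=Rainy) = Σᵢ P(now=i)×P(i→Rainy)
= 2/9×1/7 + 5/9×10/21 + 2/9×3/7
= 2/63 + 50/189 + 2/21 = 74/189

P = 74/189 ≈ 0.3915


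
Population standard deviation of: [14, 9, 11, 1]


Mean = 35/4
  (14-35/4)²=441/16
  (9-35/4)²=1/16
  (11-35/4)²=81/16
  (1-35/4)²=961/16
Σ(x-μ)² = 371/4
σ² = (371/4)/4 = 371/16

σ = √(371/16) ≈ 4.8153


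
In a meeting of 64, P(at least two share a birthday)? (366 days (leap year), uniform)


P(all different) = Π(366-i)/366 for i=0..63
= 0.002858
P(match) = 1 - 0.002858 = 0.997142

P ≈ 0.9971 ≈ 99.71%


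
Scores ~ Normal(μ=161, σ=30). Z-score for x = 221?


z = (x - μ)/σ = (221 - 161)/30 = 2.0

z = 2.0


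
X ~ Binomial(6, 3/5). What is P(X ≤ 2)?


P(X ≤ 2) = Σ P(X=i) for i=0..2
P(X=0) = 64/15625
P(X=1) = 576/15625
P(X=2) = 432/3125
Sum = 112/625

P(X ≤ 2) = 112/625 ≈ 17.92%


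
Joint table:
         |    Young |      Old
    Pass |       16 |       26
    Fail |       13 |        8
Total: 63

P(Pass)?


P(Pass) = (16+26)/63 = 42/63 = 2/3

P(Pass) = 2/3 ≈ 66.67%


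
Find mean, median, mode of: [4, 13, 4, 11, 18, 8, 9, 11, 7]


Sorted: [4, 4, 7, 8, 9, 11, 11, 13, 18]
Mean = 85/9
Median = 9
Freq: {4: 2, 13: 1, 11: 2, 18: 1, 8: 1, 9: 1, 7: 1}
Mode: [4, 11]

Mean=85/9, Median=9, Mode=[4, 11]


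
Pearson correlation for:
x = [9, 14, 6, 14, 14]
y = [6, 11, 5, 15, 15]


n=5, Σx=57, Σy=52, Σxy=658, Σx²=705, Σy²=632
r = (5×658 - 57×52)/√((5×705 - 57²)(5×632 - 52²))
= 326/√(276×456) = 326/√125856 ≈ 326/354.7619 ≈ 0.9189

r ≈ 0.9189


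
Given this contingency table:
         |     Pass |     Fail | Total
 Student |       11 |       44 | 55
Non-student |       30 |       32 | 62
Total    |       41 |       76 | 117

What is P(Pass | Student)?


P(Pass | Student) = 11/(11+44) = 11/55 = 1/5

P(Pass|Student) = 1/5 ≈ 20.00%


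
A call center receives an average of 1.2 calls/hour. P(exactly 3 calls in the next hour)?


Poisson(λ=1.2): P(X=3) = e^(-λ)×λ^k/k!
= e^(-1.2) × 1.2^3 / 3!
≈ 0.3011942119 × 1.728 / 6 ≈ 0.086744

P(X=3) ≈ 0.086744 ≈ 8.67%


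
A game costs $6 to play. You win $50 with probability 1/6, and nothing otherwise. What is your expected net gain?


E[gain] = (50-6)×1/6 + (-6)×5/6
= 22/3 - 5 = 7/3

Expected net gain = $7/3 ≈ $2.33


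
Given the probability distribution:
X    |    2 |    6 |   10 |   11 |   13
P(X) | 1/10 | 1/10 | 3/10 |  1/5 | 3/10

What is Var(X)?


E[X] = 99/10
E[X²] = 1089/10
Var(X) = E[X²] - (E[X])² = 1089/10 - 9801/100 = 1089/100

Var(X) = 1089/100 ≈ 10.8900


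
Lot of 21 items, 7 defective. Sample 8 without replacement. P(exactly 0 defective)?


Hypergeometric: C(7,0)×C(14,8)/C(21,8)
= 1×3003/203490 = 143/9690

P(X=0) = 143/9690 ≈ 1.48%


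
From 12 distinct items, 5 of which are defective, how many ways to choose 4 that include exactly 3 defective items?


Choose 3 of the 5 defective items and 1 of the other 7 items:
C(5,3)×C(7,1) = 10×7 = 70

70


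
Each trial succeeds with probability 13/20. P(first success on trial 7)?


Geometric: P(X=7) = (1-p)^(k-1)×p = (7/20)^6×13/20 = 1529437/1280000000

P(X=7) = 1529437/1280000000 ≈ 0.12%


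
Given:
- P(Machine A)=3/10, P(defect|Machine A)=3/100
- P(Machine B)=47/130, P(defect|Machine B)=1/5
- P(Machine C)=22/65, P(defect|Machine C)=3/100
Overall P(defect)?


P(B) = Σ P(B|Aᵢ)×P(Aᵢ)
  3/100×3/10 = 9/1000
  1/5×47/130 = 47/650
  3/100×22/65 = 33/3250
Sum = 1189/13000

P(defect) = 1189/13000 ≈ 9.15%


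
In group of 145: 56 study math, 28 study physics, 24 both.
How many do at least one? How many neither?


|A∪B| = 56+28-24 = 60
Neither = 145-60 = 85

At least one: 60; Neither: 85


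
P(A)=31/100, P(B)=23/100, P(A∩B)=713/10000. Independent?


P(A)×P(B) = 713/10000
P(A∩B) = 713/10000
Equal ✓ → Independent

Yes, independent


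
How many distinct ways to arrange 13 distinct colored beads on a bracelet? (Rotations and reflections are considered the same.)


Free circular arrangements: rotations and reflections both identified.
(n-1)!/2 = 12!/2 = 479001600/2 = 239500800

239500800


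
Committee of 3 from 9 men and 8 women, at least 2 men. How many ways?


Count by #men:
  2M,1W: C(9,2)×C(8,1)=288
  3M,0W: C(9,3)×C(8,0)=84
Total = 372

372


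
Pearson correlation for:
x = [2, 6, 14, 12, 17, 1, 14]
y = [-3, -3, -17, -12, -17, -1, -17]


n=7, Σx=66, Σy=-70, Σxy=-934, Σx²=866, Σy²=1030
r = (7×(-934) - 66×(-70))/√((7×866 - 66²)(7×1030 - (-70)²))
= -1918/√(1706×2310) = -1918/√3940860 ≈ -1918/1985.1599 ≈ -0.9662

r ≈ -0.9662


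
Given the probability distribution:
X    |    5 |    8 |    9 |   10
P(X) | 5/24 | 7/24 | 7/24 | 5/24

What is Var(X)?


E[X] = 97/12
E[X²] = 205/3
Var(X) = E[X²] - (E[X])² = 205/3 - 9409/144 = 431/144

Var(X) = 431/144 ≈ 2.9931


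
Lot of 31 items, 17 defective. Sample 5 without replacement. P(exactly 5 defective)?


Hypergeometric: C(17,5)×C(14,0)/C(31,5)
= 6188×1/169911 = 884/24273

P(X=5) = 884/24273 ≈ 3.64%


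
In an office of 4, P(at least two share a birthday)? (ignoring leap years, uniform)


P(all different) = Π(365-i)/365 for i=0..3
= 0.983644
P(match) = 1 - 0.983644 = 0.016356

P ≈ 0.0164 ≈ 1.64%


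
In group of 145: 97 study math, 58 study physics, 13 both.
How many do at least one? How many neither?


|A∪B| = 97+58-13 = 142
Neither = 145-142 = 3

At least one: 142; Neither: 3


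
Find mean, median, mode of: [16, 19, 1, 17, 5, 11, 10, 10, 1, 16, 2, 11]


Sorted: [1, 1, 2, 5, 10, 10, 11, 11, 16, 16, 17, 19]
Mean = 119/12
Median = 21/2
Freq: {16: 2, 19: 1, 1: 2, 17: 1, 5: 1, 11: 2, 10: 2, 2: 1}
Mode: [1, 10, 11, 16]

Mean=119/12, Median=21/2, Mode=[1, 10, 11, 16]


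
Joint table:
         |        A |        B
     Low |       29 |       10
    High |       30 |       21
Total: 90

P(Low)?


P(Low) = (29+10)/90 = 39/90 = 13/30

P(Low) = 13/30 ≈ 43.33%


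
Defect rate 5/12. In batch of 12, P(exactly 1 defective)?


Binomial: P(X=1) = C(12,1)×p^1×(1-p)^11
= 12 × 5/12 × 1977326743/743008370688 = 9886633715/743008370688

P(X=1) = 9886633715/743008370688 ≈ 1.33%


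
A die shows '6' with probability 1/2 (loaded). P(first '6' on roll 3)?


Geometric: P(X=3) = (1-p)^(k-1)×p = (1/2)^2×1/2 = 1/8

P(X=3) = 1/8 ≈ 12.50%


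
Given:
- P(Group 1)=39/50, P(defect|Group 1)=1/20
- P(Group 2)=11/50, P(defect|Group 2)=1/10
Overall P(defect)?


P(B) = Σ P(B|Aᵢ)×P(Aᵢ)
  1/20×39/50 = 39/1000
  1/10×11/50 = 11/500
Sum = 61/1000

P(defect) = 61/1000 ≈ 6.10%


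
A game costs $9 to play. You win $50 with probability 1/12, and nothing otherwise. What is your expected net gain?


E[gain] = (50-9)×1/12 + (-9)×11/12
= 41/12 - 33/4 = -29/6

Expected net gain = $-29/6 ≈ $-4.83


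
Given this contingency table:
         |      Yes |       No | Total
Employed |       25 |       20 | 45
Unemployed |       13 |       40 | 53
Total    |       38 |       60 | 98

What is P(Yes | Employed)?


P(Yes | Employed) = 25/(25+20) = 25/45 = 5/9

P(Yes|Employed) = 5/9 ≈ 55.56%


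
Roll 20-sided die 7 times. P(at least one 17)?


P(no 17)^7 = (19/20)^7 = 893871739/1280000000
P(≥1) = 1 - 893871739/1280000000 = 386128261/1280000000

P = 386128261/1280000000 ≈ 30.17%


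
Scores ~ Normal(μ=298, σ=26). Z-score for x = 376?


z = (x - μ)/σ = (376 - 298)/26 = 3.0

z = 3.0


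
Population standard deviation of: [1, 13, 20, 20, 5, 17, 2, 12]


Mean = 90/8 = 45/4
  (1-45/4)²=1681/16
  (13-45/4)²=49/16
  (20-45/4)²=1225/16
  (20-45/4)²=1225/16
  (5-45/4)²=625/16
  (17-45/4)²=529/16
  (2-45/4)²=1369/16
  (12-45/4)²=9/16
Σ(x-μ)² = 839/2
σ² = (839/2)/8 = 839/16

σ = √(839/16) ≈ 7.2414


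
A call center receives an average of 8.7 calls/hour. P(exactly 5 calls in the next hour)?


Poisson(λ=8.7): P(X=5) = e^(-λ)×λ^k/k!
= e^(-8.7) × 8.7^5 / 5!
≈ 0.000166585811 × 49842.09207 / 120 ≈ 0.069192

P(X=5) ≈ 0.069192 ≈ 6.92%


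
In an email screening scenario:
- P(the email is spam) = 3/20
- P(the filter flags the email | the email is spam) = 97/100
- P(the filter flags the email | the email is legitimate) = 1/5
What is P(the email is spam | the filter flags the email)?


Using Bayes' theorem:
P(A|B) = P(B|A)·P(A) / P(B)

P(the filter flags the email) = 97/100 × 3/20 + 1/5 × 17/20
= 291/2000 + 17/100 = 631/2000

P(the email is spam|the filter flags the email) = (291/2000) / (631/2000) = 291/631

P(the email is spam|the filter flags the email) = 291/631 ≈ 46.12%


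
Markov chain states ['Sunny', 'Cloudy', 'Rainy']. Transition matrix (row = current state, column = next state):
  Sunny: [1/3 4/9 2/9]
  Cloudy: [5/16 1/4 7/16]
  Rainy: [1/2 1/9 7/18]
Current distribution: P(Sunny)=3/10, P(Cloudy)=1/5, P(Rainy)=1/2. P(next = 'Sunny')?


P(next=Sunny) = Σᵢ P(now=i)×P(i→Sunny)
= 3/10×1/3 + 1/5×5/16 + 1/2×1/2
= 1/10 + 1/16 + 1/4 = 33/80

P = 33/80 ≈ 0.4125


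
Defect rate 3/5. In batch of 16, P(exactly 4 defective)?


Binomial: P(X=4) = C(16,4)×p^4×(1-p)^12
= 1820 × 81/625 × 4096/244140625 = 120766464/30517578125

P(X=4) = 120766464/30517578125 ≈ 0.40%


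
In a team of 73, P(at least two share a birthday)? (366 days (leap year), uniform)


P(all different) = Π(366-i)/366 for i=0..72
= 0.000449
P(match) = 1 - 0.000449 = 0.999551

P ≈ 0.9996 ≈ 99.96%


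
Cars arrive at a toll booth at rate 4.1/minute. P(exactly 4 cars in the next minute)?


Poisson(λ=4.1): P(X=4) = e^(-λ)×λ^k/k!
= e^(-4.1) × 4.1^4 / 4!
≈ 0.0165726754 × 282.5761 / 24 ≈ 0.195127

P(X=4) ≈ 0.195127 ≈ 19.51%


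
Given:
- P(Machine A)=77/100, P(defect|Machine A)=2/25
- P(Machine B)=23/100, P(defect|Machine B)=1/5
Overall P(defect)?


P(B) = Σ P(B|Aᵢ)×P(Aᵢ)
  2/25×77/100 = 77/1250
  1/5×23/100 = 23/500
Sum = 269/2500

P(defect) = 269/2500 ≈ 10.76%


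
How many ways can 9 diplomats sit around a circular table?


Circular arrangements of 9 distinct objects: fix one position to break rotational symmetry.
(n-1)! = 8! = 40320

40320


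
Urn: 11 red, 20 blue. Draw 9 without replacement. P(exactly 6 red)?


Hypergeometric: C(11,6)×C(20,3)/C(31,9)
= 462×1140/20160075 = 35112/1344005

P(X=6) = 35112/1344005 ≈ 2.61%


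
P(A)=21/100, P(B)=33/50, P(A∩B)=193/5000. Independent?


P(A)×P(B) = 693/5000
P(A∩B) = 193/5000
Not equal → NOT independent

No, not independent


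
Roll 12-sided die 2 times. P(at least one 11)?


P(no 11)^2 = (11/12)^2 = 121/144
P(≥1) = 1 - 121/144 = 23/144

P = 23/144 ≈ 15.97%


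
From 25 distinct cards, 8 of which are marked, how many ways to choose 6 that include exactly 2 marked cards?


Choose 2 of the 8 marked cards and 4 of the other 17 cards:
C(8,2)×C(17,4) = 28×2380 = 66640

66640


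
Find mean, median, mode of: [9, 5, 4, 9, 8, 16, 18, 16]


Sorted: [4, 5, 8, 9, 9, 16, 16, 18]
Mean = 85/8
Median = 9
Freq: {9: 2, 5: 1, 4: 1, 8: 1, 16: 2, 18: 1}
Mode: [9, 16]

Mean=85/8, Median=9, Mode=[9, 16]


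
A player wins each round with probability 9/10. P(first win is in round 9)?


Geometric: P(X=9) = (1-p)^(k-1)×p = (1/10)^8×9/10 = 9/1000000000

P(X=9) = 9/1000000000 ≈ 0.00%


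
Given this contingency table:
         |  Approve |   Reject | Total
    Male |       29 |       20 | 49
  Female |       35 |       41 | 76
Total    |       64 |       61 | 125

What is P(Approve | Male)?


P(Approve | Male) = 29/(29+20) = 29/49

P(Approve|Male) = 29/49 ≈ 59.18%


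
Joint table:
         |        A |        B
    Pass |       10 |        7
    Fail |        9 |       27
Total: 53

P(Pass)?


P(Pass) = (10+7)/53 = 17/53

P(Pass) = 17/53 ≈ 32.08%


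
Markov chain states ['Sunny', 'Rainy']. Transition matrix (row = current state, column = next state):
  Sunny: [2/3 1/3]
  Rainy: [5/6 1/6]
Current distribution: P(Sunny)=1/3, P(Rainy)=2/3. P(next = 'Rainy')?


P(next=Rainy) = Σᵢ P(now=i)×P(i→Rainy)
= 1/3×1/3 + 2/3×1/6
= 1/9 + 1/9 = 2/9

P = 2/9 ≈ 0.2222


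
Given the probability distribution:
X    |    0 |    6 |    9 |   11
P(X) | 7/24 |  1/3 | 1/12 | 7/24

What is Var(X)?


E[X] = 143/24
E[X²] = 1297/24
Var(X) = E[X²] - (E[X])² = 1297/24 - 20449/576 = 10679/576

Var(X) = 10679/576 ≈ 18.5399


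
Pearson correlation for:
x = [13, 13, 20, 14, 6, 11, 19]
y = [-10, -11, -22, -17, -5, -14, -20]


n=7, Σx=96, Σy=-99, Σxy=-1515, Σx²=1452, Σy²=1615
r = (7×(-1515) - 96×(-99))/√((7×1452 - 96²)(7×1615 - (-99)²))
= -1101/√(948×1504) = -1101/√1425792 ≈ -1101/1194.0653 ≈ -0.9221

r ≈ -0.9221


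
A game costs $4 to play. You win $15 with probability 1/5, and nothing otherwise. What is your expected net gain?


E[gain] = (15-4)×1/5 + (-4)×4/5
= 11/5 - 16/5 = -1

Expected net gain = $-1 ≈ $-1.00


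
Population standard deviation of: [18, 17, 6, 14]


Mean = 55/4
  (18-55/4)²=289/16
  (17-55/4)²=169/16
  (6-55/4)²=961/16
  (14-55/4)²=1/16
Σ(x-μ)² = 355/4
σ² = (355/4)/4 = 355/16

σ = √(355/16) ≈ 4.7104


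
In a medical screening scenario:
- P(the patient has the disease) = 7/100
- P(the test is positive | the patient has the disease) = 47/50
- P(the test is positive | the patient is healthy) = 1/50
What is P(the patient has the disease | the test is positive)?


Using Bayes' theorem:
P(A|B) = P(B|A)·P(A) / P(B)

P(the test is positive) = 47/50 × 7/100 + 1/50 × 93/100
= 329/5000 + 93/5000 = 211/2500

P(the patient has the disease|the test is positive) = (329/5000) / (211/2500) = 329/422

P(the patient has the disease|the test is positive) = 329/422 ≈ 77.96%


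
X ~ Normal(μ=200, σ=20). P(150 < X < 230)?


z₁=(150-200)/20=-2.5, z₂=(230-200)/20=1.5
P = Φ(1.5) - Φ(-2.5) = 0.933193 - 0.006210 = 0.926983 ≈ 0.9270

P(150 < X < 230) ≈ 0.9270


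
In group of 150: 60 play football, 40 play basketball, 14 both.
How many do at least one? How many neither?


|A∪B| = 60+40-14 = 86
Neither = 150-86 = 64

At least one: 86; Neither: 64


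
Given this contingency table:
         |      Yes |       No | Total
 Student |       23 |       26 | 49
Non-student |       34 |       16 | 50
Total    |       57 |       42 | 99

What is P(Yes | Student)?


P(Yes | Student) = 23/(23+26) = 23/49

P(Yes|Student) = 23/49 ≈ 46.94%


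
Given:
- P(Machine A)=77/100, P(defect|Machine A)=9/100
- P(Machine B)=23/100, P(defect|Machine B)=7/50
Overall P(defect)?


P(B) = Σ P(B|Aᵢ)×P(Aᵢ)
  9/100×77/100 = 693/10000
  7/50×23/100 = 161/5000
Sum = 203/2000

P(defect) = 203/2000 ≈ 10.15%


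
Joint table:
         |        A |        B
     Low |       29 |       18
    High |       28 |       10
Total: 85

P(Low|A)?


P(Low|A) = 29/(29+28) = 29/57

P = 29/57 ≈ 50.88%


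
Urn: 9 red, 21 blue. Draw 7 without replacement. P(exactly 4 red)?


Hypergeometric: C(9,4)×C(21,3)/C(30,7)
= 126×1330/2035800 = 931/11310

P(X=4) = 931/11310 ≈ 8.23%


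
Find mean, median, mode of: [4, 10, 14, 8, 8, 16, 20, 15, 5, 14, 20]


Sorted: [4, 5, 8, 8, 10, 14, 14, 15, 16, 20, 20]
Mean = 134/11
Median = 14
Freq: {4: 1, 10: 1, 14: 2, 8: 2, 16: 1, 20: 2, 15: 1, 5: 1}
Mode: [8, 14, 20]

Mean=134/11, Median=14, Mode=[8, 14, 20]


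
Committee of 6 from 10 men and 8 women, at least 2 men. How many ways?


Count by #men:
  2M,4W: C(10,2)×C(8,4)=3150
  3M,3W: C(10,3)×C(8,3)=6720
  4M,2W: C(10,4)×C(8,2)=5880
  5M,1W: C(10,5)×C(8,1)=2016
  6M,0W: C(10,6)×C(8,0)=210
Total = 17976

17976


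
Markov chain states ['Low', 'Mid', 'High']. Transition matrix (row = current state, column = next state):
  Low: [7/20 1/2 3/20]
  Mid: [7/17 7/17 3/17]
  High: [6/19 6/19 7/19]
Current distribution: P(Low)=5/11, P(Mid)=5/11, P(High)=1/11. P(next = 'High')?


P(next=High) = Σᵢ P(now=i)×P(i→High)
= 5/11×3/20 + 5/11×3/17 + 1/11×7/19
= 3/44 + 15/187 + 7/209 = 235/1292

P = 235/1292 ≈ 0.1819


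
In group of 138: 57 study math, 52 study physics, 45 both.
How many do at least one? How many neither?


|A∪B| = 57+52-45 = 64
Neither = 138-64 = 74

At least one: 64; Neither: 74


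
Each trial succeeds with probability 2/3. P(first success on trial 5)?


Geometric: P(X=5) = (1-p)^(k-1)×p = (1/3)^4×2/3 = 2/243

P(X=5) = 2/243 ≈ 0.82%


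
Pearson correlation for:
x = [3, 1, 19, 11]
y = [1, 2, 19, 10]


n=4, Σx=34, Σy=32, Σxy=476, Σx²=492, Σy²=466
r = (4×476 - 34×32)/√((4×492 - 34²)(4×466 - 32²))
= 816/√(812×840) = 816/√682080 ≈ 816/825.8813 ≈ 0.9880

r ≈ 0.9880


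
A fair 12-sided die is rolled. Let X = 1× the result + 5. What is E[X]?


E[die] = (1+12)/2 = 13/2
E[X] = 1×13/2 + 5 = 23/2

E[X] = 23/2


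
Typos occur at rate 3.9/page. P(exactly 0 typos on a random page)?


Poisson(λ=3.9): P(X=0) = e^(-λ)×λ^k/k!
= e^(-3.9) × 3.9^0 / 0!
≈ 0.02024191145 × 1 / 1 ≈ 0.020242

P(X=0) ≈ 0.020242 ≈ 2.02%


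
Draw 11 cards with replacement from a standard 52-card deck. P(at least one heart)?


P(not a heart) = 39/52 = 3/4
P(none in 11 draws) = (3/4)^11 = 177147/4194304
P(≥1 heart) = 1 - 177147/4194304 = 4017157/4194304

P = 4017157/4194304 ≈ 95.78%


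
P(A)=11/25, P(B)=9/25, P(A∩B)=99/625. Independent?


P(A)×P(B) = 99/625
P(A∩B) = 99/625
Equal ✓ → Independent

Yes, independent


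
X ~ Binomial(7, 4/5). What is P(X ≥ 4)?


P(X ≥ 4) = Σ P(X=i) for i=4..7
P(X=4) = 1792/15625
P(X=5) = 21504/78125
P(X=6) = 28672/78125
P(X=7) = 16384/78125
Sum = 15104/15625

P(X ≥ 4) = 15104/15625 ≈ 96.67%


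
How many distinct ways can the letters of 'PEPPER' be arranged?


Letters: 6, freq: {'P': 3, 'E': 2, 'R': 1}
6!/(3!×2!×1!) = 720/12 = 60

60


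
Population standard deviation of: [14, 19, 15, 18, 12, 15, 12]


Mean = 105/7 = 15
  (14-15)²=1
  (19-15)²=16
  (15-15)²=0
  (18-15)²=9
  (12-15)²=9
  (15-15)²=0
  (12-15)²=9
Σ(x-μ)² = 44
σ² = 44/7

σ = √(44/7) ≈ 2.5071


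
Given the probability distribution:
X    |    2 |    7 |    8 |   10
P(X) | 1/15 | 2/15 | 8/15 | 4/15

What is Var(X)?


E[X] = 8
E[X²] = 338/5
Var(X) = E[X²] - (E[X])² = 338/5 - 64 = 18/5

Var(X) = 18/5 ≈ 3.6000


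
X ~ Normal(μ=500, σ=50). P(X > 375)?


z = (375-500)/50 = -2.5
P(X > 375) = 1 - P(Z ≤ -2.5) = 1 - 0.0062 = 0.9938

P(X > 375) ≈ 0.9938


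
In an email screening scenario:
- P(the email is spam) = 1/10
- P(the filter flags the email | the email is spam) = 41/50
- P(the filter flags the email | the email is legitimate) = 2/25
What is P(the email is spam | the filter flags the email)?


Using Bayes' theorem:
P(A|B) = P(B|A)·P(A) / P(B)

P(the filter flags the email) = 41/50 × 1/10 + 2/25 × 9/10
= 41/500 + 9/125 = 77/500

P(the email is spam|the filter flags the email) = (41/500) / (77/500) = 41/77

P(the email is spam|the filter flags the email) = 41/77 ≈ 53.25%


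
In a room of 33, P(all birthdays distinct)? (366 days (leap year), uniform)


P(all different) = Π(366-i)/366 for i=0..32
= (366/366)×(365/366)×...×(334/366)
= 0.225976

P ≈ 0.2260 ≈ 22.60%


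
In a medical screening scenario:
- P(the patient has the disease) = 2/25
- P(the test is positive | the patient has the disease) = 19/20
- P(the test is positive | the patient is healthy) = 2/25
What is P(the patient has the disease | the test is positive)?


Using Bayes' theorem:
P(A|B) = P(B|A)·P(A) / P(B)

P(the test is positive) = 19/20 × 2/25 + 2/25 × 23/25
= 19/250 + 46/625 = 187/1250

P(the patient has the disease|the test is positive) = (19/250) / (187/1250) = 95/187

P(the patient has the disease|the test is positive) = 95/187 ≈ 50.80%


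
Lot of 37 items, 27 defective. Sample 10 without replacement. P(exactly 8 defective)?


Hypergeometric: C(27,8)×C(10,2)/C(37,10)
= 2220075×45/348330136 = 9082125/31666376

P(X=8) = 9082125/31666376 ≈ 28.68%


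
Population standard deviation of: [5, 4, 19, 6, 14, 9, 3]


Mean = 60/7
  (5-60/7)²=625/49
  (4-60/7)²=1024/49
  (19-60/7)²=5329/49
  (6-60/7)²=324/49
  (14-60/7)²=1444/49
  (9-60/7)²=9/49
  (3-60/7)²=1521/49
Σ(x-μ)² = 1468/7
σ² = (1468/7)/7 = 1468/49

σ = √(1468/49) ≈ 5.4735


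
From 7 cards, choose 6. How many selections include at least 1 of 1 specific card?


Complement: C(7,6) - C(6,6) = 7 - 1 = 6

6


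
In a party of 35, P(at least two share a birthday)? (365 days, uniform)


P(all different) = Π(365-i)/365 for i=0..34
= 0.185617
P(match) = 1 - 0.185617 = 0.814383

P ≈ 0.8144 ≈ 81.44%


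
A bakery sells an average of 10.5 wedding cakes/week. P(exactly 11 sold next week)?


Poisson(λ=10.5): P(X=11) = e^(-λ)×λ^k/k!
= e^(-10.5) × 10.5^11 / 11!
≈ 2.753644935e-05 × 171033935812 / 39916800 ≈ 0.117987

P(X=11) ≈ 0.117987 ≈ 11.80%


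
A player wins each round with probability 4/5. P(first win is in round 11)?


Geometric: P(X=11) = (1-p)^(k-1)×p = (1/5)^10×4/5 = 4/48828125

P(X=11) = 4/48828125 ≈ 0.00%


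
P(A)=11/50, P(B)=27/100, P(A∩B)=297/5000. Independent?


P(A)×P(B) = 297/5000
P(A∩B) = 297/5000
Equal ✓ → Independent

Yes, independent


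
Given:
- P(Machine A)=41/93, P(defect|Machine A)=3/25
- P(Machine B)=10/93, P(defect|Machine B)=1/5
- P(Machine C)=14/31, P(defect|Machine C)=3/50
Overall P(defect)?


P(B) = Σ P(B|Aᵢ)×P(Aᵢ)
  3/25×41/93 = 41/775
  1/5×10/93 = 2/93
  3/50×14/31 = 21/775
Sum = 236/2325

P(defect) = 236/2325 ≈ 10.15%


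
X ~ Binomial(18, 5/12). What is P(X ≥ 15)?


P(X ≥ 15) = Σ P(X=i) for i=15..18
P(X=15) = 177947998046875/554652776685109248
P(X=16) = 127105712890625/2958148142320582656
P(X=17) = 5340576171875/1479074071160291328
P(X=18) = 3814697265625/26623333280885243904
Sum = 1223175048828125/3327916660110655488

P(X ≥ 15) = 1223175048828125/3327916660110655488 ≈ 0.04%


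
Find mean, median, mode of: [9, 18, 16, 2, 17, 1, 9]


Sorted: [1, 2, 9, 9, 16, 17, 18]
Mean = 72/7
Median = 9
Freq: {9: 2, 18: 1, 16: 1, 2: 1, 17: 1, 1: 1}
Mode: [9]

Mean=72/7, Median=9, Mode=9


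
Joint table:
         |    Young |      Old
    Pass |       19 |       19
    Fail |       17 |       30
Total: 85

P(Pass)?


P(Pass) = (19+19)/85 = 38/85

P(Pass) = 38/85 ≈ 44.71%


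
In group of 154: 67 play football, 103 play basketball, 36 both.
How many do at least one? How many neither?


|A∪B| = 67+103-36 = 134
Neither = 154-134 = 20

At least one: 134; Neither: 20


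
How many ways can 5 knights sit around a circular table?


Circular arrangements of 5 distinct objects: fix one position to break rotational symmetry.
(n-1)! = 4! = 24

24


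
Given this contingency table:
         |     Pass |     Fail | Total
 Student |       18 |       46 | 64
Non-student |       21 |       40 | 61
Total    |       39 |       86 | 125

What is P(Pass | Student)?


P(Pass | Student) = 18/(18+46) = 18/64 = 9/32

P(Pass|Student) = 9/32 ≈ 28.12%


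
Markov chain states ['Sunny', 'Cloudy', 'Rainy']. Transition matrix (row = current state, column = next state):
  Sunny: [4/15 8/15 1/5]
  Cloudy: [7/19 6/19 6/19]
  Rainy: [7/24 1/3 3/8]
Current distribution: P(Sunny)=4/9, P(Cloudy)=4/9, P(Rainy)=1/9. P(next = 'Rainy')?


P(next=Rainy) = Σᵢ P(now=i)×P(i→Rainy)
= 4/9×1/5 + 4/9×6/19 + 1/9×3/8
= 4/45 + 8/57 + 1/24 = 1853/6840

P = 1853/6840 ≈ 0.2709


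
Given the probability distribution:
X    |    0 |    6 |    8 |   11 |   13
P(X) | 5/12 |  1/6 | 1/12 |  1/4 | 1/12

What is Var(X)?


E[X] = 11/2
E[X²] = 167/3
Var(X) = E[X²] - (E[X])² = 167/3 - 121/4 = 305/12

Var(X) = 305/12 ≈ 25.4167


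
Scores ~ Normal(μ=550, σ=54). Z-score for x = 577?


z = (x - μ)/σ = (577 - 550)/54 = 0.5

z = 0.5


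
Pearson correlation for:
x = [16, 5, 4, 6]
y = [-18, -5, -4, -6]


n=4, Σx=31, Σy=-33, Σxy=-365, Σx²=333, Σy²=401
r = (4×(-365) - 31×(-33))/√((4×333 - 31²)(4×401 - (-33)²))
= -437/√(371×515) = -437/√191065 ≈ -437/437.1098 ≈ -0.9997

r ≈ -0.9997


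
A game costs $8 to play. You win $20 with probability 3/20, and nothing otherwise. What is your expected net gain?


E[gain] = (20-8)×3/20 + (-8)×17/20
= 9/5 - 34/5 = -5

Expected net gain = $-5 ≈ $-5.00


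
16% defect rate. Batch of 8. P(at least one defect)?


P(all good) = (21/25)^8 = 37822859361/152587890625
P(≥1 defect) = 114765031264/152587890625

P = 114765031264/152587890625 ≈ 75.21%


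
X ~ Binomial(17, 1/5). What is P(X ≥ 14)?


P(X ≥ 14) = Σ P(X=i) for i=14..17
P(X=14) = 8704/152587890625
P(X=15) = 2176/762939453125
P(X=16) = 68/762939453125
P(X=17) = 1/762939453125
Sum = 9153/152587890625

P(X ≥ 14) = 9153/152587890625 ≈ 0.00%


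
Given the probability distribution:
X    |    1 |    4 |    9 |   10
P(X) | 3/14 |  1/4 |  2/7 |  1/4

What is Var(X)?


E[X] = 44/7
E[X²] = 733/14
Var(X) = E[X²] - (E[X])² = 733/14 - 1936/49 = 1259/98

Var(X) = 1259/98 ≈ 12.8469


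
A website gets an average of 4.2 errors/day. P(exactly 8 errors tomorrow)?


Poisson(λ=4.2): P(X=8) = e^(-λ)×λ^k/k!
= e^(-4.2) × 4.2^8 / 8!
≈ 0.01499557682 × 96826.5199642 / 40320 ≈ 0.036011

P(X=8) ≈ 0.036011 ≈ 3.60%


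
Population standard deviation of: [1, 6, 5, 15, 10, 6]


Mean = 43/6
  (1-43/6)²=1369/36
  (6-43/6)²=49/36
  (5-43/6)²=169/36
  (15-43/6)²=2209/36
  (10-43/6)²=289/36
  (6-43/6)²=49/36
Σ(x-μ)² = 689/6
σ² = (689/6)/6 = 689/36

σ = √(689/36) ≈ 4.3748


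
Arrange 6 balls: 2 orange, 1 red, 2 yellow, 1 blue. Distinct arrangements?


6!/(2!×1!×2!×1!) = 180

180


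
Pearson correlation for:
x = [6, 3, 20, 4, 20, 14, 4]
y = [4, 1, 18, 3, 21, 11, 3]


n=7, Σx=71, Σy=61, Σxy=985, Σx²=1073, Σy²=921
r = (7×985 - 71×61)/√((7×1073 - 71²)(7×921 - 61²))
= 2564/√(2470×2726) = 2564/√6733220 ≈ 2564/2594.8449 ≈ 0.9881

r ≈ 0.9881


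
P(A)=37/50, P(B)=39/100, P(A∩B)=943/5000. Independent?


P(A)×P(B) = 1443/5000
P(A∩B) = 943/5000
Not equal → NOT independent

No, not independent


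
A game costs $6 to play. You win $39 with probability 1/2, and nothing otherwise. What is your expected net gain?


E[gain] = (39-6)×1/2 + (-6)×1/2
= 33/2 - 3 = 27/2

Expected net gain = $27/2 ≈ $13.50


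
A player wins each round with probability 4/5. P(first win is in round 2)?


Geometric: P(X=2) = (1-p)^(k-1)×p = (1/5)^1×4/5 = 4/25

P(X=2) = 4/25 ≈ 16.00%


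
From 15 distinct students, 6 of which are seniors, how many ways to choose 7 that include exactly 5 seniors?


Choose 5 of the 6 seniors and 2 of the other 9 students:
C(6,5)×C(9,2) = 6×36 = 216

216


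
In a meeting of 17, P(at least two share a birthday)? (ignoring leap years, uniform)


P(all different) = Π(365-i)/365 for i=0..16
= 0.684992
P(match) = 1 - 0.684992 = 0.315008

P ≈ 0.3150 ≈ 31.50%


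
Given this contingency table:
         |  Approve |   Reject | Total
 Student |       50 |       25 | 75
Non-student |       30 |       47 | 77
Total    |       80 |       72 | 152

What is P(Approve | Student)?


P(Approve | Student) = 50/(50+25) = 50/75 = 2/3

P(Approve|Student) = 2/3 ≈ 66.67%


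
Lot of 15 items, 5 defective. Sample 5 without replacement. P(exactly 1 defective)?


Hypergeometric: C(5,1)×C(10,4)/C(15,5)
= 5×210/3003 = 50/143

P(X=1) = 50/143 ≈ 34.97%


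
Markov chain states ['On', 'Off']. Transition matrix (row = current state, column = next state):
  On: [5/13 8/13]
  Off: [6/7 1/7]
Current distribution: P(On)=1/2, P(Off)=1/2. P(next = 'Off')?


P(next=Off) = Σᵢ P(now=i)×P(i→Off)
= 1/2×8/13 + 1/2×1/7
= 4/13 + 1/14 = 69/182

P = 69/182 ≈ 0.3791


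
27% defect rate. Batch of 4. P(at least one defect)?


P(all good) = (73/100)^4 = 28398241/100000000
P(≥1 defect) = 71601759/100000000

P = 71601759/100000000 ≈ 71.60%


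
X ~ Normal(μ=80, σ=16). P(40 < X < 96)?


z₁=(40-80)/16=-2.5, z₂=(96-80)/16=1.0
P = Φ(1.0) - Φ(-2.5) = 0.841345 - 0.006210 = 0.835135 ≈ 0.8351

P(40 < X < 96) ≈ 0.8351


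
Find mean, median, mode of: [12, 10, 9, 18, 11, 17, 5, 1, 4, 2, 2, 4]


Sorted: [1, 2, 2, 4, 4, 5, 9, 10, 11, 12, 17, 18]
Mean = 95/12
Median = 7
Freq: {12: 1, 10: 1, 9: 1, 18: 1, 11: 1, 17: 1, 5: 1, 1: 1, 4: 2, 2: 2}
Mode: [2, 4]

Mean=95/12, Median=7, Mode=[2, 4]


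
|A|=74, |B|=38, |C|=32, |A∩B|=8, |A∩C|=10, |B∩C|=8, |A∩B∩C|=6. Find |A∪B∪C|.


|A∪B∪C| = 74+38+32-8-10-8+6 = 124

|A∪B∪C| = 124


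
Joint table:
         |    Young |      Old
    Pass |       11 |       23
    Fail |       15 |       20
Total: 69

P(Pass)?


P(Pass) = (11+23)/69 = 34/69

P(Pass) = 34/69 ≈ 49.28%


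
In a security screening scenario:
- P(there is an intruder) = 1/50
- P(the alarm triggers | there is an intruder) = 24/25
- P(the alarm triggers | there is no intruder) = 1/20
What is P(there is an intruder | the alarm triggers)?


Using Bayes' theorem:
P(A|B) = P(B|A)·P(A) / P(B)

P(the alarm triggers) = 24/25 × 1/50 + 1/20 × 49/50
= 12/625 + 49/1000 = 341/5000

P(there is an intruder|the alarm triggers) = (12/625) / (341/5000) = 96/341

P(there is an intruder|the alarm triggers) = 96/341 ≈ 28.15%


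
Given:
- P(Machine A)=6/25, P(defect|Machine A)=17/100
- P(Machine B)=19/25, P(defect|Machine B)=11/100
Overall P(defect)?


P(B) = Σ P(B|Aᵢ)×P(Aᵢ)
  17/100×6/25 = 51/1250
  11/100×19/25 = 209/2500
Sum = 311/2500

P(defect) = 311/2500 ≈ 12.44%


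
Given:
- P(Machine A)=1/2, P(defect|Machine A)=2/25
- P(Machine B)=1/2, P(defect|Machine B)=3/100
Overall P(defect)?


P(B) = Σ P(B|Aᵢ)×P(Aᵢ)
  2/25×1/2 = 1/25
  3/100×1/2 = 3/200
Sum = 11/200

P(defect) = 11/200 ≈ 5.50%


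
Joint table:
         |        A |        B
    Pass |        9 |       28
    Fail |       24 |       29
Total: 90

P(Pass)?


P(Pass) = (9+28)/90 = 37/90

P(Pass) = 37/90 ≈ 41.11%


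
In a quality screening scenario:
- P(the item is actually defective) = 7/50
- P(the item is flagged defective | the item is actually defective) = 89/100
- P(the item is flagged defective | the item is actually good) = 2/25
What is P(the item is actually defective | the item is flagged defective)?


Using Bayes' theorem:
P(A|B) = P(B|A)·P(A) / P(B)

P(the item is flagged defective) = 89/100 × 7/50 + 2/25 × 43/50
= 623/5000 + 43/625 = 967/5000

P(the item is actually defective|the item is flagged defective) = (623/5000) / (967/5000) = 623/967

P(the item is actually defective|the item is flagged defective) = 623/967 ≈ 64.43%


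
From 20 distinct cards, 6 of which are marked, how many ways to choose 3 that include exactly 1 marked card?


Choose 1 of the 6 marked cards and 2 of the other 14 cards:
C(6,1)×C(14,2) = 6×91 = 546

546


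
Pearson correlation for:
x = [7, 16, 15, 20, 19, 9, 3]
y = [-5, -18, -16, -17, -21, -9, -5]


n=7, Σx=89, Σy=-91, Σxy=-1398, Σx²=1381, Σy²=1441
r = (7×(-1398) - 89×(-91))/√((7×1381 - 89²)(7×1441 - (-91)²))
= -1687/√(1746×1806) = -1687/√3153276 ≈ -1687/1775.7466 ≈ -0.9500

r ≈ -0.9500


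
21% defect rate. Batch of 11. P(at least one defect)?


P(all good) = (79/100)^11 = 747993810527520928879/10000000000000000000000
P(≥1 defect) = 9252006189472479071121/10000000000000000000000

P = 9252006189472479071121/10000000000000000000000 ≈ 92.52%


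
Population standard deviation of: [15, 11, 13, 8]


Mean = 47/4
  (15-47/4)²=169/16
  (11-47/4)²=9/16
  (13-47/4)²=25/16
  (8-47/4)²=225/16
Σ(x-μ)² = 107/4
σ² = (107/4)/4 = 107/16

σ = √(107/16) ≈ 2.5860


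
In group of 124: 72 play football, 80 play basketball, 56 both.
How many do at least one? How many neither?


|A∪B| = 72+80-56 = 96
Neither = 124-96 = 28

At least one: 96; Neither: 28


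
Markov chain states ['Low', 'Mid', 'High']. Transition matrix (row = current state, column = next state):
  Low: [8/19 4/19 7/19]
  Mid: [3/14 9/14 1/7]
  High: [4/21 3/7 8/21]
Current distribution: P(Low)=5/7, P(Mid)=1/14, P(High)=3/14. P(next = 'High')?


P(next=High) = Σᵢ P(now=i)×P(i→High)
= 5/7×7/19 + 1/14×1/7 + 3/14×8/21
= 5/19 + 1/98 + 4/49 = 661/1862

P = 661/1862 ≈ 0.3550


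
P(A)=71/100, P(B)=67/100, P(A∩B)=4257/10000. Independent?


P(A)×P(B) = 4757/10000
P(A∩B) = 4257/10000
Not equal → NOT independent

No, not independent


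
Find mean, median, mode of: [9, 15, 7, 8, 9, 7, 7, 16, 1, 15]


Sorted: [1, 7, 7, 7, 8, 9, 9, 15, 15, 16]
Mean = 94/10 = 47/5
Median = 17/2
Freq: {9: 2, 15: 2, 7: 3, 8: 1, 16: 1, 1: 1}
Mode: [7]

Mean=47/5, Median=17/2, Mode=7


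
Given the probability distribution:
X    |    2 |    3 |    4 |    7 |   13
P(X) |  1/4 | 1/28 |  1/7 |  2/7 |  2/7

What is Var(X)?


E[X] = 193/28
E[X²] = 1845/28
Var(X) = E[X²] - (E[X])² = 1845/28 - 37249/784 = 14411/784

Var(X) = 14411/784 ≈ 18.3814


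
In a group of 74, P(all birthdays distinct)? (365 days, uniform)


P(all different) = Π(365-i)/365 for i=0..73
= (365/365)×(364/365)×...×(292/365)
= 0.000351

P ≈ 0.0004 ≈ 0.04%


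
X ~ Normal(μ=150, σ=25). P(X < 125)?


z = (125-150)/25 = -1.0
P(Z < -1.0) = 0.1587

P(X < 125) ≈ 0.1587


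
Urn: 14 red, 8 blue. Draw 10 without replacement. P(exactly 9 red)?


Hypergeometric: C(14,9)×C(8,1)/C(22,10)
= 2002×8/646646 = 8/323

P(X=9) = 8/323 ≈ 2.48%


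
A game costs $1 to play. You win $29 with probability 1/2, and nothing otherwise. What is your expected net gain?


E[gain] = (29-1)×1/2 + (-1)×1/2
= 14 - 1/2 = 27/2

Expected net gain = $27/2 ≈ $13.50


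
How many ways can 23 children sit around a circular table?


Circular arrangements of 23 distinct objects: fix one position to break rotational symmetry.
(n-1)! = 22! = 1124000727777607680000

1124000727777607680000


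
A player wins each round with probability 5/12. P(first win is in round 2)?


Geometric: P(X=2) = (1-p)^(k-1)×p = (7/12)^1×5/12 = 35/144

P(X=2) = 35/144 ≈ 24.31%


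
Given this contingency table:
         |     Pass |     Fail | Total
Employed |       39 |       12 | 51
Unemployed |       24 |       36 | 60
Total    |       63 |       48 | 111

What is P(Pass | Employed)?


P(Pass | Employed) = 39/(39+12) = 39/51 = 13/17

P(Pass|Employed) = 13/17 ≈ 76.47%


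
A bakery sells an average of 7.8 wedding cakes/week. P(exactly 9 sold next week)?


Poisson(λ=7.8): P(X=9) = e^(-λ)×λ^k/k!
= e^(-7.8) × 7.8^9 / 9!
≈ 0.000409734979 × 106868920.913 / 362880 ≈ 0.120668

P(X=9) ≈ 0.120668 ≈ 12.07%


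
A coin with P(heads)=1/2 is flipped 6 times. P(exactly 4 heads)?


Binomial: P(X=4) = C(6,4)×p^4×(1-p)^2
= 15 × 1/16 × 1/4 = 15/64

P(X=4) = 15/64 ≈ 23.44%


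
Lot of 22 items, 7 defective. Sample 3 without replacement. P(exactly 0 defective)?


Hypergeometric: C(7,0)×C(15,3)/C(22,3)
= 1×455/1540 = 13/44

P(X=0) = 13/44 ≈ 29.55%


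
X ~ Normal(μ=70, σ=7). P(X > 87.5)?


z = (87.5-70)/7 = 2.5
P(X > 87.5) = 1 - P(Z ≤ 2.5) = 1 - 0.9938 = 0.0062

P(X > 87.5) ≈ 0.0062


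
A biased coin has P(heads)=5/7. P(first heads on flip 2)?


Geometric: P(X=2) = (1-p)^(k-1)×p = (2/7)^1×5/7 = 10/49

P(X=2) = 10/49 ≈ 20.41%


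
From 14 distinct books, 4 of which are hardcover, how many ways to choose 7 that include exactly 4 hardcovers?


Choose 4 of the 4 hardcovers and 3 of the other 10 books:
C(4,4)×C(10,3) = 1×120 = 120

120


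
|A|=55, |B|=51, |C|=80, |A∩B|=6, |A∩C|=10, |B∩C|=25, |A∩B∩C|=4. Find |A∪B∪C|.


|A∪B∪C| = 55+51+80-6-10-25+4 = 149

|A∪B∪C| = 149


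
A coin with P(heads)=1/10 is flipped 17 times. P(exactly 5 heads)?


Binomial: P(X=5) = C(17,5)×p^5×(1-p)^12
= 6188 × 1/100000 × 282429536481/1000000000000 = 436918492936107/25000000000000000

P(X=5) = 436918492936107/25000000000000000 ≈ 1.75%


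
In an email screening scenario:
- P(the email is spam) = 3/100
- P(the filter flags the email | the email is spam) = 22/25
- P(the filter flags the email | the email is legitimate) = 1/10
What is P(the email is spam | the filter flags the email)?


Using Bayes' theorem:
P(A|B) = P(B|A)·P(A) / P(B)

P(the filter flags the email) = 22/25 × 3/100 + 1/10 × 97/100
= 33/1250 + 97/1000 = 617/5000

P(the email is spam|the filter flags the email) = (33/1250) / (617/5000) = 132/617

P(the email is spam|the filter flags the email) = 132/617 ≈ 21.39%


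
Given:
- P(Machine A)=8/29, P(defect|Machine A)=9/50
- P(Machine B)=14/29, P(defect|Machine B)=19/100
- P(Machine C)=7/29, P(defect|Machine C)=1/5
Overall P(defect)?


P(B) = Σ P(B|Aᵢ)×P(Aᵢ)
  9/50×8/29 = 36/725
  19/100×14/29 = 133/1450
  1/5×7/29 = 7/145
Sum = 11/58

P(defect) = 11/58 ≈ 18.97%


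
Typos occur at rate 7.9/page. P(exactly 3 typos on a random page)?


Poisson(λ=7.9): P(X=3) = e^(-λ)×λ^k/k!
= e^(-7.9) × 7.9^3 / 3!
≈ 0.0003707435405 × 493.039 / 6 ≈ 0.030465

P(X=3) ≈ 0.030465 ≈ 3.05%


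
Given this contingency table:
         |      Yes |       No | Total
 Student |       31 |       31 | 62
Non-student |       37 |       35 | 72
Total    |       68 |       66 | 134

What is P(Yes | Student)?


P(Yes | Student) = 31/(31+31) = 31/62 = 1/2

P(Yes|Student) = 1/2 ≈ 50.00%
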